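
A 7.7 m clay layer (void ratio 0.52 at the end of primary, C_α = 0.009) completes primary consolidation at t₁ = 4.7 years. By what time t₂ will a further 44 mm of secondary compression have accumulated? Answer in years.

S_s = C_α·H/(1+e_p)·log₁₀(t₂/t₁) ⇒ log₁₀(t₂/t₁) = S_s·(1+e_p)/(C_α·H).
log₁₀(t₂/t₁) = 0.044 × (1+0.52) / (0.009×7.7) = 0.9651
t₂ = t₁ × 10^0.9651 = 4.7 × 9.227 = 43.37 years

t₂ ≈ 43.4 years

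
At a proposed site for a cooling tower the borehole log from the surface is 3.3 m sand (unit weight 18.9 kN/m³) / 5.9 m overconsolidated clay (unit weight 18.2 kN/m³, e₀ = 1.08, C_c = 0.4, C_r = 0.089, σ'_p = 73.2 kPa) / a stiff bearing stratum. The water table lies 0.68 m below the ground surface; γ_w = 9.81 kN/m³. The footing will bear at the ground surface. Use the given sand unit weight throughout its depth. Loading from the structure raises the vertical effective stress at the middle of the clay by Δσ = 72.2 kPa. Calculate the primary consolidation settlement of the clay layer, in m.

Mid-depth of clay below the ground surface: z = 3.3 + 5.9/2 = 6.25 m.
Total vertical stress at mid-clay: σ_v = 18.9×3.3 + 18.2×2.95 = 116.06 kPa.
Pore pressure: u = 9.81×(6.25 − 0.68) = 54.642 kPa.
Initial effective stress: σ'_0 = σ_v − u = 116.06 − 54.642 = 61.418 kPa.
Final effective stress: σ'_f = 61.418 + 72.2 = 133.62 kPa.
σ'_f = 133.62 > σ'_p = 73.2 kPa, so the stress path crosses the preconsolidation pressure — recompression up to σ'_p, then virgin compression beyond:
S_c = H/(1+e₀)·[C_r·log₁₀(σ'_p/σ'_0) + C_c·log₁₀(σ'_f/σ'_p)]
    = 5.9/2.08 × [0.089×log₁₀(73.2/61.418) + 0.4×log₁₀(133.62/73.2)]
    = 2.8365 × [0.0067832 + 0.10454] = 0.3158 m

S_c ≈ 0.316 m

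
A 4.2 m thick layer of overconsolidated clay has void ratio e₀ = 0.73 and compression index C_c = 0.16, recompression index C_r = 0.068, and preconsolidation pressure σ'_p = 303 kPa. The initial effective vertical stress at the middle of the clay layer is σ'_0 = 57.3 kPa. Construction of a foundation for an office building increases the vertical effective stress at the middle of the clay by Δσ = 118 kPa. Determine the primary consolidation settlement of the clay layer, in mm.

S_c ≈ 80.2 mm

Final effective stress: σ'_f = 57.3 + 118 = 175.3 kPa.
σ'_f = 175.3 ≤ σ'_p = 303 kPa, so the clay remains overconsolidated and only the recompression index applies:
S_c = C_r·H/(1+e₀)·log₁₀(σ'_f/σ'_0) = 0.068×4.2/1.73×log₁₀(175.3/57.3)
    = 0.16508 × 0.48563 = 0.08017 m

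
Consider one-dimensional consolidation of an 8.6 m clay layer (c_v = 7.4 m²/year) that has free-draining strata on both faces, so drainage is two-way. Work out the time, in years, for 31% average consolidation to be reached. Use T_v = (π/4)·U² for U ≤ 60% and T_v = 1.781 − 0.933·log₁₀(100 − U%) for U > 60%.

t ≈ 0.189 years

Drainage path length: H_d = H/2 = 4.3 m (double drainage).
U ≤ 60%: T_v = (π/4)·U² = (π/4)×0.31² = 0.075477.
t = T_v·H_d²/c_v = 0.075477×4.3²/7.4 = 0.1886 years.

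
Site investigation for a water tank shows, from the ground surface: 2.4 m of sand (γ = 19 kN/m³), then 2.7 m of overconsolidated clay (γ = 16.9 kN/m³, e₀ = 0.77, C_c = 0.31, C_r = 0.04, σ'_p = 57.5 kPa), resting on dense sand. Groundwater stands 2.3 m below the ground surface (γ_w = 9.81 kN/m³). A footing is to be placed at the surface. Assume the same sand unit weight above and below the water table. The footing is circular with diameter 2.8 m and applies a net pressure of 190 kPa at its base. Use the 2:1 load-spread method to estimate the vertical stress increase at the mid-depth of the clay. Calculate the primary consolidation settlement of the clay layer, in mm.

S_c ≈ 91.1 mm

Mid-depth of clay below the ground surface: z = 2.4 + 2.7/2 = 3.75 m.
Total vertical stress at mid-clay: σ_v = 19×2.4 + 16.9×1.35 = 68.415 kPa.
Pore pressure: u = 9.81×(3.75 − 2.3) = 14.225 kPa.
Initial effective stress: σ'_0 = σ_v − u = 68.415 − 14.225 = 54.19 kPa.
Stress increase at mid-clay by the 2:1 spreading method:
Δσ ≈ qD²/(D+z)² = 190×2.8²/(2.8+3.75)² = 34.721 kPa
Final effective stress: σ'_f = 54.19 + 34.721 = 88.911 kPa.
σ'_f = 88.911 > σ'_p = 57.5 kPa, so the stress path crosses the preconsolidation pressure — recompression up to σ'_p, then virgin compression beyond:
S_c = H/(1+e₀)·[C_r·log₁₀(σ'_p/σ'_0) + C_c·log₁₀(σ'_f/σ'_p)]
    = 2.7/1.77 × [0.04×log₁₀(57.5/54.19) + 0.31×log₁₀(88.911/57.5)]
    = 1.5254 × [0.0010299 + 0.058679] = 0.09108 m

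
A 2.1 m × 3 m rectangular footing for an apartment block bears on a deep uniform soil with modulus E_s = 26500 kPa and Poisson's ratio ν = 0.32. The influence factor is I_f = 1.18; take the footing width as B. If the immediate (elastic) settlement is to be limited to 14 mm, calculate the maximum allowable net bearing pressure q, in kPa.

q ≈ 167 kPa

S_e = q·B·(1−ν²)/E_s · I_f  ⇒  q = S_e·E_s / (B·(1−ν²)·I_f).
q = 0.014 × 26500 / (2.1 × 0.8976 × 1.18) = 166.8 kPa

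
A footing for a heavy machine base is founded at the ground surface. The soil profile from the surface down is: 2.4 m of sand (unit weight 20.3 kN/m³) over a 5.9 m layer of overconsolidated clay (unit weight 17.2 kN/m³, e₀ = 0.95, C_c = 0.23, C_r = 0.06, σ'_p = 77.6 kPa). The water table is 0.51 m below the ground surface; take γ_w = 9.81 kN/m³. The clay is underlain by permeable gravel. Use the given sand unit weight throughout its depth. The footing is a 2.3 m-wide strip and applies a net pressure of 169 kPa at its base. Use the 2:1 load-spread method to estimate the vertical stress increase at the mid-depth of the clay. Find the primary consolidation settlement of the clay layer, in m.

Mid-depth of clay below the ground surface: z = 2.4 + 5.9/2 = 5.35 m.
Total vertical stress at mid-clay: σ_v = 20.3×2.4 + 17.2×2.95 = 99.46 kPa.
Pore pressure: u = 9.81×(5.35 − 0.51) = 47.48 kPa.
Initial effective stress: σ'_0 = σ_v − u = 99.46 − 47.48 = 51.98 kPa.
Stress increase at mid-clay by the 2:1 spreading method:
Δσ = qB/(B+z) = 169×2.3/(2.3+5.35) = 50.81 kPa
Final effective stress: σ'_f = 51.98 + 50.81 = 102.79 kPa.
σ'_f = 102.79 > σ'_p = 77.6 kPa, so the stress path crosses the preconsolidation pressure — recompression up to σ'_p, then virgin compression beyond:
S_c = H/(1+e₀)·[C_r·log₁₀(σ'_p/σ'_0) + C_c·log₁₀(σ'_f/σ'_p)]
    = 5.9/1.95 × [0.06×log₁₀(77.6/51.98) + 0.23×log₁₀(102.79/77.6)]
    = 3.0256 × [0.010442 + 0.028081] = 0.1166 m

S_c ≈ 0.117 m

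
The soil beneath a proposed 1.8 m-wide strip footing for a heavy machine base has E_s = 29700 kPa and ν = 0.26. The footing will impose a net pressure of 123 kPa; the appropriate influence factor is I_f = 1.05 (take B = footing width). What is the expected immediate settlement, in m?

S_e ≈ 0.0073 m

Immediate (elastic) settlement: S_e = q·B·(1−ν²)/E_s · I_f.
S_e = 123 × 1.8 × (1 − 0.26²) / 29700 × 1.05
    = 123 × 1.8 × 0.9324 / 29700 × 1.05
    = 0.007298 m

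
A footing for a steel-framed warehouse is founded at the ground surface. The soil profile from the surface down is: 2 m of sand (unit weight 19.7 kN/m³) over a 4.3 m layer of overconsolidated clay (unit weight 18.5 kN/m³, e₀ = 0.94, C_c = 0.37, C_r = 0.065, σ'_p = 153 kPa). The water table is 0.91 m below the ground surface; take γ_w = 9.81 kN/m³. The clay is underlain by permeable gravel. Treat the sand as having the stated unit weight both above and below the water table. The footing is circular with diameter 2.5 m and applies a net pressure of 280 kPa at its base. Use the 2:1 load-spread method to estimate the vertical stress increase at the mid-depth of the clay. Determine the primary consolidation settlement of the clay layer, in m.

Mid-depth of clay below the ground surface: z = 2 + 4.3/2 = 4.15 m.
Total vertical stress at mid-clay: σ_v = 19.7×2 + 18.5×2.15 = 79.175 kPa.
Pore pressure: u = 9.81×(4.15 − 0.91) = 31.784 kPa.
Initial effective stress: σ'_0 = σ_v − u = 79.175 − 31.784 = 47.391 kPa.
Stress increase at mid-clay by the 2:1 spreading method:
Δσ ≈ qD²/(D+z)² = 280×2.5²/(2.5+4.15)² = 39.573 kPa
Final effective stress: σ'_f = 47.391 + 39.573 = 86.964 kPa.
σ'_f = 86.964 ≤ σ'_p = 153 kPa, so the clay remains overconsolidated and only the recompression index applies:
S_c = C_r·H/(1+e₀)·log₁₀(σ'_f/σ'_0) = 0.065×4.3/1.94×log₁₀(86.964/47.391)
    = 0.14407 × 0.26364 = 0.03798 m

S_c ≈ 0.038 m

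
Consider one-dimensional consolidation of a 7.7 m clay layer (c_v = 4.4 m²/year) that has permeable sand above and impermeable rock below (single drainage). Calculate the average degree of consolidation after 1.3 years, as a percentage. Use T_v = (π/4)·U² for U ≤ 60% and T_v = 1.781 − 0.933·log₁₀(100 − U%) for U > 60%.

U ≈ 35 %

Drainage path length: H_d = H = 7.7 m (single drainage).
T_v = c_v·t/H_d² = 4.4×1.3/7.7² = 0.096475.
T_v = 0.096475 corresponds to the U ≤ 60% branch:
U = √(4T_v/π) = 0.3505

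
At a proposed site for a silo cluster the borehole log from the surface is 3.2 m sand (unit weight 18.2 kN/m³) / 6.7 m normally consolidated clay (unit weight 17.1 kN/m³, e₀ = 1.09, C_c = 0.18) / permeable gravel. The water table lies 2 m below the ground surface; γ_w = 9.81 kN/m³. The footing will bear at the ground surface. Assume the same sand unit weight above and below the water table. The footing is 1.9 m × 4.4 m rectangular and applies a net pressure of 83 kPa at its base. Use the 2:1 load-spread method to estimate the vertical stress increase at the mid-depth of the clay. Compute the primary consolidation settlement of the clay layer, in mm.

Mid-depth of clay below the ground surface: z = 3.2 + 6.7/2 = 6.55 m.
Total vertical stress at mid-clay: σ_v = 18.2×3.2 + 17.1×3.35 = 115.53 kPa.
Pore pressure: u = 9.81×(6.55 − 2) = 44.636 kPa.
Initial effective stress: σ'_0 = σ_v − u = 115.53 − 44.636 = 70.894 kPa.
Stress increase at mid-clay by the 2:1 spreading method:
Δσ = qBL/((B+z)(L+z)) = 83×1.9×4.4/((1.9+6.55)(4.4+6.55)) = 7.4992 kPa
Final effective stress: σ'_f = σ'_0 + Δσ = 70.894 + 7.4992 = 78.393 kPa.
Normally consolidated clay, so the full stress increment lies on the virgin compression line:
S_c = C_c·H/(1+e₀)·log₁₀(σ'_f/σ'_0) = 0.18×6.7/(1+1.09)×log₁₀(78.393/70.894)
    = 0.57703 × 0.043668 = 0.0252 m

S_c ≈ 25.2 mm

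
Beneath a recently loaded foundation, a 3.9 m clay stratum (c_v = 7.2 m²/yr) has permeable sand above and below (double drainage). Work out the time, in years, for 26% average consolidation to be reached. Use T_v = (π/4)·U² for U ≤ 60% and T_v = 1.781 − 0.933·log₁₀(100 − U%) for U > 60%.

t ≈ 0.028 years

Drainage path length: H_d = H/2 = 1.95 m (double drainage).
U ≤ 60%: T_v = (π/4)·U² = (π/4)×0.26² = 0.053093.
t = T_v·H_d²/c_v = 0.053093×1.95²/7.2 = 0.02804 years.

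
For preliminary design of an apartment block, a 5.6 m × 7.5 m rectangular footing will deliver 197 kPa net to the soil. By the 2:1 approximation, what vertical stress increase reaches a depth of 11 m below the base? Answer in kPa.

By the 2:1 method the load spreads at 1 horizontal : 2 vertical, so at depth z the loaded area has grown by z in each plan dimension:
Δσ = qBL/((B+z)(L+z)) = 197×5.6×7.5/((5.6+11)(7.5+11)) = 26.942 kPa

Δσ_z ≈ 26.9 kPa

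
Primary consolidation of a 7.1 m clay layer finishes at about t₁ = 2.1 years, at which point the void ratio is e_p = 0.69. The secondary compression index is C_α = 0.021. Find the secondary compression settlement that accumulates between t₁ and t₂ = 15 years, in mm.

S_s ≈ 75.3 mm

Secondary compression: S_s = C_α·H/(1+e_p)·log₁₀(t₂/t₁)
S_s = 0.021×7.1/(1+0.69)×log₁₀(15/2.1)
    = 0.08822 × 0.8539 = 0.07533 m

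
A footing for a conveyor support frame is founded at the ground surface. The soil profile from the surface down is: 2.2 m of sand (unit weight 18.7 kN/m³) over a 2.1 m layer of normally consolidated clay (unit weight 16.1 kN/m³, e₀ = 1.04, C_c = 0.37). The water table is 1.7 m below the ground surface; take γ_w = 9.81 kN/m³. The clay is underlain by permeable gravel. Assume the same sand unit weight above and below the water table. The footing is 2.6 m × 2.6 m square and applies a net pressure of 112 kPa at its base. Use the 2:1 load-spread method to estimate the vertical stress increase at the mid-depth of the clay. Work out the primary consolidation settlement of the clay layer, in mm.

Mid-depth of clay below the ground surface: z = 2.2 + 2.1/2 = 3.25 m.
Total vertical stress at mid-clay: σ_v = 18.7×2.2 + 16.1×1.05 = 58.045 kPa.
Pore pressure: u = 9.81×(3.25 − 1.7) = 15.206 kPa.
Initial effective stress: σ'_0 = σ_v − u = 58.045 − 15.206 = 42.839 kPa.
Stress increase at mid-clay by the 2:1 spreading method:
Δσ = qBL/((B+z)(L+z)) = 112×2.6×2.6/((2.6+3.25)(2.6+3.25)) = 22.123 kPa
Final effective stress: σ'_f = σ'_0 + Δσ = 42.839 + 22.123 = 64.962 kPa.
Normally consolidated clay, so the full stress increment lies on the virgin compression line:
S_c = C_c·H/(1+e₀)·log₁₀(σ'_f/σ'_0) = 0.37×2.1/(1+1.04)×log₁₀(64.962/42.839)
    = 0.38088 × 0.18082 = 0.06887 m

S_c ≈ 68.9 mm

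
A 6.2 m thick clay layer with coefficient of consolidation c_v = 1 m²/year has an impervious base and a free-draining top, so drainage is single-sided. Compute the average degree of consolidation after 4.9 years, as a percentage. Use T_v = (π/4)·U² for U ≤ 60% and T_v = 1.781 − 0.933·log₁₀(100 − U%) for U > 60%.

Drainage path length: H_d = H = 6.2 m (single drainage).
T_v = c_v·t/H_d² = 1×4.9/6.2² = 0.12747.
T_v = 0.12747 corresponds to the U ≤ 60% branch:
U = √(4T_v/π) = 0.4029

U ≈ 40.3 %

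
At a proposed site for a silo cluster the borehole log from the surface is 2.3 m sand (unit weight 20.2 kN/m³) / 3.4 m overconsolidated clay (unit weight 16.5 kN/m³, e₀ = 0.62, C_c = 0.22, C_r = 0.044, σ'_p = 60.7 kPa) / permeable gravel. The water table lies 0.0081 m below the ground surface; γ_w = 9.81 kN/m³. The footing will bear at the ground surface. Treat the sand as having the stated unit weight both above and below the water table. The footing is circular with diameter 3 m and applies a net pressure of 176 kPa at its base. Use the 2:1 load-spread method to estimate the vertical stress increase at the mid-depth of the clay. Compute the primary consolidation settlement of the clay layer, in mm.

S_c ≈ 43.5 mm

Mid-depth of clay below the ground surface: z = 2.3 + 3.4/2 = 4 m.
Total vertical stress at mid-clay: σ_v = 20.2×2.3 + 16.5×1.7 = 74.51 kPa.
Pore pressure: u = 9.81×(4 − 0.0081) = 39.162 kPa.
Initial effective stress: σ'_0 = σ_v − u = 74.51 − 39.162 = 35.348 kPa.
Stress increase at mid-clay by the 2:1 spreading method:
Δσ ≈ qD²/(D+z)² = 176×3²/(3+4)² = 32.327 kPa
Final effective stress: σ'_f = 35.348 + 32.327 = 67.675 kPa.
σ'_f = 67.675 > σ'_p = 60.7 kPa, so the stress path crosses the preconsolidation pressure — recompression up to σ'_p, then virgin compression beyond:
S_c = H/(1+e₀)·[C_r·log₁₀(σ'_p/σ'_0) + C_c·log₁₀(σ'_f/σ'_p)]
    = 3.4/1.62 × [0.044×log₁₀(60.7/35.348) + 0.22×log₁₀(67.675/60.7)]
    = 2.0988 × [0.010332 + 0.010393] = 0.0435 m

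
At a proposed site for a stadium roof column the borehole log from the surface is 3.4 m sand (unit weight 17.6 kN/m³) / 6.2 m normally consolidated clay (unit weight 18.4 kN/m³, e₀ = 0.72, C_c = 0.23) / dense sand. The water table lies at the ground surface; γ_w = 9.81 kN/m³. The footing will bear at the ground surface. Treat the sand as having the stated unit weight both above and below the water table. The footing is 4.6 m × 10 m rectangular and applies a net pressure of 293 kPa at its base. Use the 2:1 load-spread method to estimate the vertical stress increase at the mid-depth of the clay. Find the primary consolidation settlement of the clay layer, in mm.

S_c ≈ 313 mm

Mid-depth of clay below the ground surface: z = 3.4 + 6.2/2 = 6.5 m.
Total vertical stress at mid-clay: σ_v = 17.6×3.4 + 18.4×3.1 = 116.88 kPa.
Pore pressure: u = 9.81×(6.5 − 0) = 63.765 kPa.
Initial effective stress: σ'_0 = σ_v − u = 116.88 − 63.765 = 53.115 kPa.
Stress increase at mid-clay by the 2:1 spreading method:
Δσ = qBL/((B+z)(L+z)) = 293×4.6×10/((4.6+6.5)(10+6.5)) = 73.59 kPa
Final effective stress: σ'_f = σ'_0 + Δσ = 53.115 + 73.59 = 126.71 kPa.
Normally consolidated clay, so the full stress increment lies on the virgin compression line:
S_c = C_c·H/(1+e₀)·log₁₀(σ'_f/σ'_0) = 0.23×6.2/(1+0.72)×log₁₀(126.71/53.115)
    = 0.82907 × 0.37759 = 0.313 m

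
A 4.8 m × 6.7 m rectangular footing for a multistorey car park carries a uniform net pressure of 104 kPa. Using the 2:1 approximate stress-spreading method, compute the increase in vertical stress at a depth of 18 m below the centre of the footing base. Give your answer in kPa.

Δσ_z ≈ 5.94 kPa

By the 2:1 method the load spreads at 1 horizontal : 2 vertical, so at depth z the loaded area has grown by z in each plan dimension:
Δσ = qBL/((B+z)(L+z)) = 104×4.8×6.7/((4.8+18)(6.7+18)) = 5.9391 kPa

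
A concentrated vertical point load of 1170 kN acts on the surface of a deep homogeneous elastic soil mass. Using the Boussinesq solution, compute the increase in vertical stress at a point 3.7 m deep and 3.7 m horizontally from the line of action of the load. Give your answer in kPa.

Δσ_z ≈ 7.21 kPa

Boussinesq vertical stress below a point load on an elastic half-space:
Δσ_z = 3P/(2πz²) · [1 + (r/z)²]^(−5/2)
r/z = 3.7/3.7 = 1; [1+(r/z)²]^(−5/2) = 0.17678.
Δσ_z = 3×1170/(2π×3.7²) × 0.17678 = 40.806 × 0.17678 = 7.214 kPa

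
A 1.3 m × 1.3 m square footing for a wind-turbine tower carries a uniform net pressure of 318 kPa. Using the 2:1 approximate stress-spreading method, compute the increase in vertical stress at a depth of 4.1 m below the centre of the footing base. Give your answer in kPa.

Δσ_z ≈ 18.4 kPa

By the 2:1 method the load spreads at 1 horizontal : 2 vertical, so at depth z the loaded area has grown by z in each plan dimension:
Δσ = qBL/((B+z)(L+z)) = 318×1.3×1.3/((1.3+4.1)(1.3+4.1)) = 18.43 kPa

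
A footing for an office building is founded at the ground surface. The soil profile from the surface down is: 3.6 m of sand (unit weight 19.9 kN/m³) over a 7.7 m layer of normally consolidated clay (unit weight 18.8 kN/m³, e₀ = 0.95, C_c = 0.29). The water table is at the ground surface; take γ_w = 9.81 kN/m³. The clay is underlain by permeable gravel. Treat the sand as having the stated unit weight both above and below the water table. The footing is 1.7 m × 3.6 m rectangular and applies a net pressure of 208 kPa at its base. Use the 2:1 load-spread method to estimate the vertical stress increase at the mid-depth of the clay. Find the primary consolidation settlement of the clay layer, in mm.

S_c ≈ 81.3 mm

Mid-depth of clay below the ground surface: z = 3.6 + 7.7/2 = 7.45 m.
Total vertical stress at mid-clay: σ_v = 19.9×3.6 + 18.8×3.85 = 144.02 kPa.
Pore pressure: u = 9.81×(7.45 − 0) = 73.085 kPa.
Initial effective stress: σ'_0 = σ_v − u = 144.02 − 73.085 = 70.935 kPa.
Stress increase at mid-clay by the 2:1 spreading method:
Δσ = qBL/((B+z)(L+z)) = 208×1.7×3.6/((1.7+7.45)(3.6+7.45)) = 12.59 kPa
Final effective stress: σ'_f = σ'_0 + Δσ = 70.935 + 12.59 = 83.525 kPa.
Normally consolidated clay, so the full stress increment lies on the virgin compression line:
S_c = C_c·H/(1+e₀)·log₁₀(σ'_f/σ'_0) = 0.29×7.7/(1+0.95)×log₁₀(83.525/70.935)
    = 1.1451 × 0.070956 = 0.08125 m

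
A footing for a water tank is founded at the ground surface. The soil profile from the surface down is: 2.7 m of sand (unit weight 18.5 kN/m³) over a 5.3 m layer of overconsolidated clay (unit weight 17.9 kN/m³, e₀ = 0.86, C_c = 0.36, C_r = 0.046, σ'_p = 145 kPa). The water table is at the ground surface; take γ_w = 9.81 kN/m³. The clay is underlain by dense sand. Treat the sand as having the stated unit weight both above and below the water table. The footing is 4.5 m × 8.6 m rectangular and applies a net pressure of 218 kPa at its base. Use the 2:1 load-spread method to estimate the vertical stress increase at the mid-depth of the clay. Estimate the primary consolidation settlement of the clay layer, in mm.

S_c ≈ 49.1 mm

Mid-depth of clay below the ground surface: z = 2.7 + 5.3/2 = 5.35 m.
Total vertical stress at mid-clay: σ_v = 18.5×2.7 + 17.9×2.65 = 97.385 kPa.
Pore pressure: u = 9.81×(5.35 − 0) = 52.483 kPa.
Initial effective stress: σ'_0 = σ_v − u = 97.385 − 52.483 = 44.902 kPa.
Stress increase at mid-clay by the 2:1 spreading method:
Δσ = qBL/((B+z)(L+z)) = 218×4.5×8.6/((4.5+5.35)(8.6+5.35)) = 61.398 kPa
Final effective stress: σ'_f = 44.902 + 61.398 = 106.3 kPa.
σ'_f = 106.3 ≤ σ'_p = 145 kPa, so the clay remains overconsolidated and only the recompression index applies:
S_c = C_r·H/(1+e₀)·log₁₀(σ'_f/σ'_0) = 0.046×5.3/1.86×log₁₀(106.3/44.902)
    = 0.13108 × 0.37427 = 0.04906 m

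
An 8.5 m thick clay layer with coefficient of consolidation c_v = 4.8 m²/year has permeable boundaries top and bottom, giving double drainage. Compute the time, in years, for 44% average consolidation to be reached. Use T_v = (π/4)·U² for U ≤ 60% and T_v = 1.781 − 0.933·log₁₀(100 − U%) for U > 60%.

Drainage path length: H_d = H/2 = 4.25 m (double drainage).
U ≤ 60%: T_v = (π/4)·U² = (π/4)×0.44² = 0.15205.
t = T_v·H_d²/c_v = 0.15205×4.25²/4.8 = 0.5722 years.

t ≈ 0.572 years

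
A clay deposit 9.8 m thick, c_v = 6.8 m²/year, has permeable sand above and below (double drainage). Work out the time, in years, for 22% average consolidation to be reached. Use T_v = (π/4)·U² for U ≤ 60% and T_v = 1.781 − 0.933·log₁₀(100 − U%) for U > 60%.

Drainage path length: H_d = H/2 = 4.9 m (double drainage).
U ≤ 60%: T_v = (π/4)·U² = (π/4)×0.22² = 0.038013.
t = T_v·H_d²/c_v = 0.038013×4.9²/6.8 = 0.1342 years.

t ≈ 0.134 years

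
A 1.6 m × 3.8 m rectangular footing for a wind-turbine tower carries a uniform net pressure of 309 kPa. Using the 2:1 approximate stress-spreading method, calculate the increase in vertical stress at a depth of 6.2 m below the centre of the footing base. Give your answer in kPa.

By the 2:1 method the load spreads at 1 horizontal : 2 vertical, so at depth z the loaded area has grown by z in each plan dimension:
Δσ = qBL/((B+z)(L+z)) = 309×1.6×3.8/((1.6+6.2)(3.8+6.2)) = 24.086 kPa

Δσ_z ≈ 24.1 kPa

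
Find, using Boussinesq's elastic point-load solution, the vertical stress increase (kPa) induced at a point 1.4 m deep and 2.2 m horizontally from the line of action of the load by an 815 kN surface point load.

Boussinesq vertical stress below a point load on an elastic half-space:
Δσ_z = 3P/(2πz²) · [1 + (r/z)²]^(−5/2)
r/z = 2.2/1.4 = 1.5714; [1+(r/z)²]^(−5/2) = 0.044603.
Δσ_z = 3×815/(2π×1.4²) × 0.044603 = 198.54 × 0.044603 = 8.855 kPa

Δσ_z ≈ 8.86 kPa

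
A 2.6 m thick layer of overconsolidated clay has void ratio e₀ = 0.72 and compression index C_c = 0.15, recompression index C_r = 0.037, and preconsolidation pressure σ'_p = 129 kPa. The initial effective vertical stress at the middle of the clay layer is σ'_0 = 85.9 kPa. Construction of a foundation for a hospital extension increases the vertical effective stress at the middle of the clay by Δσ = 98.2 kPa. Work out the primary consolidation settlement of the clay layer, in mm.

S_c ≈ 44.9 mm

Final effective stress: σ'_f = 85.9 + 98.2 = 184.1 kPa.
σ'_f = 184.1 > σ'_p = 129 kPa, so the stress path crosses the preconsolidation pressure — recompression up to σ'_p, then virgin compression beyond:
S_c = H/(1+e₀)·[C_r·log₁₀(σ'_p/σ'_0) + C_c·log₁₀(σ'_f/σ'_p)]
    = 2.6/1.72 × [0.037×log₁₀(129/85.9) + 0.15×log₁₀(184.1/129)]
    = 1.5116 × [0.0065341 + 0.02317] = 0.0449 m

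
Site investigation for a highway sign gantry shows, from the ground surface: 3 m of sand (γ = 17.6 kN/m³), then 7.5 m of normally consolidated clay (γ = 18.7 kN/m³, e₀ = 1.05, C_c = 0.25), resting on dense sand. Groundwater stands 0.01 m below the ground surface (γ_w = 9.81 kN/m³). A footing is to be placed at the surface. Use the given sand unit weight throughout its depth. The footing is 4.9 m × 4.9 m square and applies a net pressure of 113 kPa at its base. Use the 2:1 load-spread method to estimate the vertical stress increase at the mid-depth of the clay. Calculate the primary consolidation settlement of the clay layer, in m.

Mid-depth of clay below the ground surface: z = 3 + 7.5/2 = 6.75 m.
Total vertical stress at mid-clay: σ_v = 17.6×3 + 18.7×3.75 = 122.93 kPa.
Pore pressure: u = 9.81×(6.75 − 0.01) = 66.119 kPa.
Initial effective stress: σ'_0 = σ_v − u = 122.93 − 66.119 = 56.811 kPa.
Stress increase at mid-clay by the 2:1 spreading method:
Δσ = qBL/((B+z)(L+z)) = 113×4.9×4.9/((4.9+6.75)(4.9+6.75)) = 19.99 kPa
Final effective stress: σ'_f = σ'_0 + Δσ = 56.811 + 19.99 = 76.801 kPa.
Normally consolidated clay, so the full stress increment lies on the virgin compression line:
S_c = C_c·H/(1+e₀)·log₁₀(σ'_f/σ'_0) = 0.25×7.5/(1+1.05)×log₁₀(76.801/56.811)
    = 0.91463 × 0.13093 = 0.1198 m

S_c ≈ 0.12 m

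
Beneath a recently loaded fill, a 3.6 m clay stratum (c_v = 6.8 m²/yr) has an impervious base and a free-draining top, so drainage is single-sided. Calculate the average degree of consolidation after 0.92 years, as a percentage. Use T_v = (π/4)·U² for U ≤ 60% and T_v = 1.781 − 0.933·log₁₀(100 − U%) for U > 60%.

Drainage path length: H_d = H = 3.6 m (single drainage).
T_v = c_v·t/H_d² = 6.8×0.92/3.6² = 0.48272.
T_v = 0.48272 corresponds to the U > 60% branch:
U = 1 − 10^((1.781 − T_v)/0.933)/100 = 0.7537

U ≈ 75.4 %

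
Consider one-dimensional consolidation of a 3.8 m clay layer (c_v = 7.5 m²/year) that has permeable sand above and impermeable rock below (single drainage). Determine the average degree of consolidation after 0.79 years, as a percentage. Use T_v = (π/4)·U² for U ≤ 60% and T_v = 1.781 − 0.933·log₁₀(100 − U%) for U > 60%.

Drainage path length: H_d = H = 3.8 m (single drainage).
T_v = c_v·t/H_d² = 7.5×0.79/3.8² = 0.41032.
T_v = 0.41032 corresponds to the U > 60% branch:
U = 1 − 10^((1.781 − T_v)/0.933)/100 = 0.7055

U ≈ 70.5 %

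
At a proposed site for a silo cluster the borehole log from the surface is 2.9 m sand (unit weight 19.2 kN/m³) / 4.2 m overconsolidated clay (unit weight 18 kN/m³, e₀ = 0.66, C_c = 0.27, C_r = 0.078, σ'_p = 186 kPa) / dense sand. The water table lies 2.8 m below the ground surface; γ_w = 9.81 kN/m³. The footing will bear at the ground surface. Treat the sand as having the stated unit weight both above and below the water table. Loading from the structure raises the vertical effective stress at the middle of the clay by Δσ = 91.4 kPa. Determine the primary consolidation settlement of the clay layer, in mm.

S_c ≈ 70.3 mm

Mid-depth of clay below the ground surface: z = 2.9 + 4.2/2 = 5 m.
Total vertical stress at mid-clay: σ_v = 19.2×2.9 + 18×2.1 = 93.48 kPa.
Pore pressure: u = 9.81×(5 − 2.8) = 21.582 kPa.
Initial effective stress: σ'_0 = σ_v − u = 93.48 − 21.582 = 71.898 kPa.
Final effective stress: σ'_f = 71.898 + 91.4 = 163.3 kPa.
σ'_f = 163.3 ≤ σ'_p = 186 kPa, so the clay remains overconsolidated and only the recompression index applies:
S_c = C_r·H/(1+e₀)·log₁₀(σ'_f/σ'_0) = 0.078×4.2/1.66×log₁₀(163.3/71.898)
    = 0.19735 × 0.35627 = 0.07031 m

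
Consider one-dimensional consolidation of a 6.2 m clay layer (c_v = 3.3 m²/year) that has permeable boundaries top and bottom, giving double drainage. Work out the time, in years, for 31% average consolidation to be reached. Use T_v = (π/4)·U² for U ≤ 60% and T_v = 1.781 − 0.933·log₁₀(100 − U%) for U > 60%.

t ≈ 0.22 years

Drainage path length: H_d = H/2 = 3.1 m (double drainage).
U ≤ 60%: T_v = (π/4)·U² = (π/4)×0.31² = 0.075477.
t = T_v·H_d²/c_v = 0.075477×3.1²/3.3 = 0.2198 years.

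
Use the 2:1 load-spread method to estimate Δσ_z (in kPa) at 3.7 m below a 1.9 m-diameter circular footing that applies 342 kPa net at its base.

By the 2:1 method the load spreads at 1 horizontal : 2 vertical, so at depth z the loaded area has grown by z in each plan dimension:
Δσ ≈ qD²/(D+z)² = 342×1.9²/(1.9+3.7)² = 39.369 kPa

Δσ_z ≈ 39.4 kPa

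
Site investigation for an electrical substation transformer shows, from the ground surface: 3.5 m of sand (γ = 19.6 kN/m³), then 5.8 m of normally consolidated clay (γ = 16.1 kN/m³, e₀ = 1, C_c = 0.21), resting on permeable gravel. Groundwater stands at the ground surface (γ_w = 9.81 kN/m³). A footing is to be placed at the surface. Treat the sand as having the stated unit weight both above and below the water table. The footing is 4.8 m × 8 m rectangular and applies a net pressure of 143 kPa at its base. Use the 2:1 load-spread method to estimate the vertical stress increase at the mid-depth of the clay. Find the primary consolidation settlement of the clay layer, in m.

Mid-depth of clay below the ground surface: z = 3.5 + 5.8/2 = 6.4 m.
Total vertical stress at mid-clay: σ_v = 19.6×3.5 + 16.1×2.9 = 115.29 kPa.
Pore pressure: u = 9.81×(6.4 − 0) = 62.784 kPa.
Initial effective stress: σ'_0 = σ_v − u = 115.29 − 62.784 = 52.506 kPa.
Stress increase at mid-clay by the 2:1 spreading method:
Δσ = qBL/((B+z)(L+z)) = 143×4.8×8/((4.8+6.4)(8+6.4)) = 34.048 kPa
Final effective stress: σ'_f = σ'_0 + Δσ = 52.506 + 34.048 = 86.554 kPa.
Normally consolidated clay, so the full stress increment lies on the virgin compression line:
S_c = C_c·H/(1+e₀)·log₁₀(σ'_f/σ'_0) = 0.21×5.8/(1+1)×log₁₀(86.554/52.506)
    = 0.609 × 0.21708 = 0.1322 m

S_c ≈ 0.132 m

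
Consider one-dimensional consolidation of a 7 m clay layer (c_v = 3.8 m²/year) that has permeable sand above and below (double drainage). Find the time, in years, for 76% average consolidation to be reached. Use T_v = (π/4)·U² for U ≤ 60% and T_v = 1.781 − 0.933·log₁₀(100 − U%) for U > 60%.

t ≈ 1.59 years

Drainage path length: H_d = H/2 = 3.5 m (double drainage).
U > 60%: T_v = 1.781 − 0.933·log₁₀(100 − 76) = 0.49326.
t = T_v·H_d²/c_v = 0.49326×3.5²/3.8 = 1.59 years.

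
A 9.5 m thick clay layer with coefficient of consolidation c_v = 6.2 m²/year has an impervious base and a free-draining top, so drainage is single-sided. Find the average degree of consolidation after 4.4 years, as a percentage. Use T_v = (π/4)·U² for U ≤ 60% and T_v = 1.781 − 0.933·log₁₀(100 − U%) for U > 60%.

U ≈ 61.5 %

Drainage path length: H_d = H = 9.5 m (single drainage).
T_v = c_v·t/H_d² = 6.2×4.4/9.5² = 0.30227.
T_v = 0.30227 corresponds to the U > 60% branch:
U = 1 − 10^((1.781 − T_v)/0.933)/100 = 0.6155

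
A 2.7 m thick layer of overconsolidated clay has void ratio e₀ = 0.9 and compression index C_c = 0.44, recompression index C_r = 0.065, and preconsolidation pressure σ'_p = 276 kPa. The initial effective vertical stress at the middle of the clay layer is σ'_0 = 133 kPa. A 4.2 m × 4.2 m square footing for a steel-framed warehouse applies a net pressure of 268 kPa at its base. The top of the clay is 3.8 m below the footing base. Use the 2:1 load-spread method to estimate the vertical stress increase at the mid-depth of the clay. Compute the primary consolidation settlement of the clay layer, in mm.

Mid-depth of clay below the footing base: z = 3.8 + 2.7/2 = 5.15 m.
Stress increase at mid-clay by the 2:1 spreading method:
Δσ = qBL/((B+z)(L+z)) = 268×4.2×4.2/((4.2+5.15)(4.2+5.15)) = 54.077 kPa
Final effective stress: σ'_f = 133 + 54.077 = 187.08 kPa.
σ'_f = 187.08 ≤ σ'_p = 276 kPa, so the clay remains overconsolidated and only the recompression index applies:
S_c = C_r·H/(1+e₀)·log₁₀(σ'_f/σ'_0) = 0.065×2.7/1.9×log₁₀(187.08/133)
    = 0.092372 × 0.14818 = 0.01369 m

S_c ≈ 13.7 mm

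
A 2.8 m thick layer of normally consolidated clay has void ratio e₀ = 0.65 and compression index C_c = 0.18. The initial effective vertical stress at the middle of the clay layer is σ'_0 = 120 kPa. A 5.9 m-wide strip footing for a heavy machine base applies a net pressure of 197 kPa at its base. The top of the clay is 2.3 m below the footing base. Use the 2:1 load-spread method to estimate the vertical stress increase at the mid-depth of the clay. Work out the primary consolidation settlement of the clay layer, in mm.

S_c ≈ 92.5 mm

Mid-depth of clay below the footing base: z = 2.3 + 2.8/2 = 3.7 m.
Stress increase at mid-clay by the 2:1 spreading method:
Δσ = qB/(B+z) = 197×5.9/(5.9+3.7) = 121.07 kPa
Final effective stress: σ'_f = σ'_0 + Δσ = 120 + 121.07 = 241.07 kPa.
Normally consolidated clay, so the full stress increment lies on the virgin compression line:
S_c = C_c·H/(1+e₀)·log₁₀(σ'_f/σ'_0) = 0.18×2.8/(1+0.65)×log₁₀(241.07/120)
    = 0.30545 × 0.30296 = 0.09254 m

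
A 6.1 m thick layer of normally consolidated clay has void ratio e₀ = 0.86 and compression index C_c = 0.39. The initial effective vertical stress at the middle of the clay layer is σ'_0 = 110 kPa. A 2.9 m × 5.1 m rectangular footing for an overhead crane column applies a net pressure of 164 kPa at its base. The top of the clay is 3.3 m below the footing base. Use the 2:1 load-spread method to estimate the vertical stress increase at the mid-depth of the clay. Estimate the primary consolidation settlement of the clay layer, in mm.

S_c ≈ 105 mm

Mid-depth of clay below the footing base: z = 3.3 + 6.1/2 = 6.35 m.
Stress increase at mid-clay by the 2:1 spreading method:
Δσ = qBL/((B+z)(L+z)) = 164×2.9×5.1/((2.9+6.35)(5.1+6.35)) = 22.902 kPa
Final effective stress: σ'_f = σ'_0 + Δσ = 110 + 22.902 = 132.9 kPa.
Normally consolidated clay, so the full stress increment lies on the virgin compression line:
S_c = C_c·H/(1+e₀)·log₁₀(σ'_f/σ'_0) = 0.39×6.1/(1+0.86)×log₁₀(132.9/110)
    = 1.279 × 0.082132 = 0.105 m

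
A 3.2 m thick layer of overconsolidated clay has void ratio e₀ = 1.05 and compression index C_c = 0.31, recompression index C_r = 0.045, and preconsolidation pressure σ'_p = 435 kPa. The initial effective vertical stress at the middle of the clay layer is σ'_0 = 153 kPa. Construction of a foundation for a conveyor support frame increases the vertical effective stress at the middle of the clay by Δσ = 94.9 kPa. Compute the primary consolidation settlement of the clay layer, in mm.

S_c ≈ 14.7 mm

Final effective stress: σ'_f = 153 + 94.9 = 247.9 kPa.
σ'_f = 247.9 ≤ σ'_p = 435 kPa, so the clay remains overconsolidated and only the recompression index applies:
S_c = C_r·H/(1+e₀)·log₁₀(σ'_f/σ'_0) = 0.045×3.2/2.05×log₁₀(247.9/153)
    = 0.070245 × 0.20959 = 0.01472 m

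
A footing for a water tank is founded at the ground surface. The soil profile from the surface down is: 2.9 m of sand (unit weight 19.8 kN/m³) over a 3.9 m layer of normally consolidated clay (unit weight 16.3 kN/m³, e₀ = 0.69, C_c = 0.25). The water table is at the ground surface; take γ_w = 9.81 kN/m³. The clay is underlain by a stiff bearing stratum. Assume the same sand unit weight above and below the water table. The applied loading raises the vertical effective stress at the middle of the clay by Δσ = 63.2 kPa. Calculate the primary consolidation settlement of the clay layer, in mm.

S_c ≈ 231 mm

Mid-depth of clay below the ground surface: z = 2.9 + 3.9/2 = 4.85 m.
Total vertical stress at mid-clay: σ_v = 19.8×2.9 + 16.3×1.95 = 89.205 kPa.
Pore pressure: u = 9.81×(4.85 − 0) = 47.578 kPa.
Initial effective stress: σ'_0 = σ_v − u = 89.205 − 47.578 = 41.627 kPa.
Final effective stress: σ'_f = σ'_0 + Δσ = 41.627 + 63.2 = 104.83 kPa.
Normally consolidated clay, so the full stress increment lies on the virgin compression line:
S_c = C_c·H/(1+e₀)·log₁₀(σ'_f/σ'_0) = 0.25×3.9/(1+0.69)×log₁₀(104.83/41.627)
    = 0.57692 × 0.40111 = 0.2314 m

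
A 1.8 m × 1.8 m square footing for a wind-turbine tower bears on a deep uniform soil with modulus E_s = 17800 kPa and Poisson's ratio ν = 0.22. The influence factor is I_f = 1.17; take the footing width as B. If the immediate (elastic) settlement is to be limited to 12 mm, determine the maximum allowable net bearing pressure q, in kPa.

q ≈ 107 kPa

S_e = q·B·(1−ν²)/E_s · I_f  ⇒  q = S_e·E_s / (B·(1−ν²)·I_f).
q = 0.012 × 17800 / (1.8 × 0.9516 × 1.17) = 106.6 kPa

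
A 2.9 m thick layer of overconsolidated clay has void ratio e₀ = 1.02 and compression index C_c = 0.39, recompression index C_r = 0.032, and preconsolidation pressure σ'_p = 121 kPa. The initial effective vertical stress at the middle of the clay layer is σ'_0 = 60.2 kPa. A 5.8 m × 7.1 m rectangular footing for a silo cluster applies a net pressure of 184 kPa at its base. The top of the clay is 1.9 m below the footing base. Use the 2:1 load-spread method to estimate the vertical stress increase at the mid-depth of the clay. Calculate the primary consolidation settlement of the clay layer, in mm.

S_c ≈ 48.4 mm

Mid-depth of clay below the footing base: z = 1.9 + 2.9/2 = 3.35 m.
Stress increase at mid-clay by the 2:1 spreading method:
Δσ = qBL/((B+z)(L+z)) = 184×5.8×7.1/((5.8+3.35)(7.1+3.35)) = 79.244 kPa
Final effective stress: σ'_f = 60.2 + 79.244 = 139.44 kPa.
σ'_f = 139.44 > σ'_p = 121 kPa, so the stress path crosses the preconsolidation pressure — recompression up to σ'_p, then virgin compression beyond:
S_c = H/(1+e₀)·[C_r·log₁₀(σ'_p/σ'_0) + C_c·log₁₀(σ'_f/σ'_p)]
    = 2.9/2.02 × [0.032×log₁₀(121/60.2) + 0.39×log₁₀(139.44/121)]
    = 1.4356 × [0.009702 + 0.024025] = 0.04842 m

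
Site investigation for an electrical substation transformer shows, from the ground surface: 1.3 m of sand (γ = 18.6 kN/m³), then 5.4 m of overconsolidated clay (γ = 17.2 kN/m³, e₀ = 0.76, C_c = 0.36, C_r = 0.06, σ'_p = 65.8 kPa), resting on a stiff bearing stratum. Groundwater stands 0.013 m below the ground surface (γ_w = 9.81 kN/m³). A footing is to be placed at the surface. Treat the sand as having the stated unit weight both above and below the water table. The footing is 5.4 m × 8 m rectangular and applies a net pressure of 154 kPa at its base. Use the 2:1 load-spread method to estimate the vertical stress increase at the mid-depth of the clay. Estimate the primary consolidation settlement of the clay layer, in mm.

S_c ≈ 212 mm

Mid-depth of clay below the ground surface: z = 1.3 + 5.4/2 = 4 m.
Total vertical stress at mid-clay: σ_v = 18.6×1.3 + 17.2×2.7 = 70.62 kPa.
Pore pressure: u = 9.81×(4 − 0.013) = 39.112 kPa.
Initial effective stress: σ'_0 = σ_v − u = 70.62 − 39.112 = 31.508 kPa.
Stress increase at mid-clay by the 2:1 spreading method:
Δσ = qBL/((B+z)(L+z)) = 154×5.4×8/((5.4+4)(8+4)) = 58.979 kPa
Final effective stress: σ'_f = 31.508 + 58.979 = 90.487 kPa.
σ'_f = 90.487 > σ'_p = 65.8 kPa, so the stress path crosses the preconsolidation pressure — recompression up to σ'_p, then virgin compression beyond:
S_c = H/(1+e₀)·[C_r·log₁₀(σ'_p/σ'_0) + C_c·log₁₀(σ'_f/σ'_p)]
    = 5.4/1.76 × [0.06×log₁₀(65.8/31.508) + 0.36×log₁₀(90.487/65.8)]
    = 3.0682 × [0.019188 + 0.04981] = 0.2117 m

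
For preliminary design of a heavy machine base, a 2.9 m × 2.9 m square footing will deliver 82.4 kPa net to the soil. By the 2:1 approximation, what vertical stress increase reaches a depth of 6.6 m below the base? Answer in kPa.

Δσ_z ≈ 7.68 kPa

By the 2:1 method the load spreads at 1 horizontal : 2 vertical, so at depth z the loaded area has grown by z in each plan dimension:
Δσ = qBL/((B+z)(L+z)) = 82.4×2.9×2.9/((2.9+6.6)(2.9+6.6)) = 7.6785 kPa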